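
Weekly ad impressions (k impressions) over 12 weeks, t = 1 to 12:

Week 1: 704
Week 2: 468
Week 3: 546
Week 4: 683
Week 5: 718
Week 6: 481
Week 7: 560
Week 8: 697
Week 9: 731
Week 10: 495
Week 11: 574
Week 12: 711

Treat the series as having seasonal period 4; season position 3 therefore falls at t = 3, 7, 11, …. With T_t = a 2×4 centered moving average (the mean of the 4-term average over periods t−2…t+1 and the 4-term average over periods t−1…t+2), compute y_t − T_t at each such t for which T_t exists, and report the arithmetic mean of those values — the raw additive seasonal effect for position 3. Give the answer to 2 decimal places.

Season position 3 occurs at t = 3, 7 (where T_t is defined).
t=3: T_3 = 602.0000; y_3 − T_3 = 546 − 602.0000 = -56.0000
t=7: T_7 = 615.6250; y_7 − T_7 = 560 − 615.6250 = -55.6250
Mean deviation: (-56.0000 + -55.6250) / 2 = -55.81

-55.81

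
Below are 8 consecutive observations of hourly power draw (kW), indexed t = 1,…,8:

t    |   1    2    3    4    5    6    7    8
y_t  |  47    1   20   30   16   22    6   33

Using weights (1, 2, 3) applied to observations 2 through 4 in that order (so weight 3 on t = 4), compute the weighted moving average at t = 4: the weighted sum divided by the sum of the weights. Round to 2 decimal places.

21.83

Weighted sum: 1·1 + 2·20 + 3·30 = 1 + 40 + 90 = 131
Weight total: 1 + 2 + 3 = 6
WMA = 131 / 6 = 21.83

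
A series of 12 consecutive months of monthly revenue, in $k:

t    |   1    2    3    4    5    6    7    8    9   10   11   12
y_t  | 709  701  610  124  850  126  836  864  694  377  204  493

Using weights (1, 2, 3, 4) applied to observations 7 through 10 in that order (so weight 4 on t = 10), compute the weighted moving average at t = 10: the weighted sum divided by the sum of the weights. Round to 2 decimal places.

Weighted sum: 1·836 + 2·864 + 3·694 + 4·377 = 836 + 1728 + 2082 + 1508 = 6154
Weight total: 1 + 2 + 3 + 4 = 10
WMA = 6154 / 10 = 615.40

615.40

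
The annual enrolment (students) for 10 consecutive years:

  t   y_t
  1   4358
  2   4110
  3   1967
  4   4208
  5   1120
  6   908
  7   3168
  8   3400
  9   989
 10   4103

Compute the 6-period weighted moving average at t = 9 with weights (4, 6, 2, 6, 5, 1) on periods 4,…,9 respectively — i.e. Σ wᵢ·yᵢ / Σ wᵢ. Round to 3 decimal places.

Weighted sum: 4·4208 + 6·1120 + 2·908 + 6·3168 + 5·3400 + 1·989 = 16832 + 6720 + 1816 + 19008 + 17000 + 989 = 62365
Weight total: 4 + 6 + 2 + 6 + 5 + 1 = 24
WMA = 62365 / 24 = 2598.542

2598.542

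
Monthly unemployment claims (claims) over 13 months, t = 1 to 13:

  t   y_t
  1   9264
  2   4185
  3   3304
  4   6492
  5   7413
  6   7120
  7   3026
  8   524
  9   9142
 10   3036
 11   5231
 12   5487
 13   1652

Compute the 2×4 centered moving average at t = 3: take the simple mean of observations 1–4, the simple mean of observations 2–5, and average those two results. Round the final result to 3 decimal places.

Sum over 1–4: 9264 + 4185 + 3304 + 6492 = 23245
Sum over 2–5: 4185 + 3304 + 6492 + 7413 = 21394
CMA at t=3 = (23245 + 21394) / (2·4) = 44639 / 8 = 5579.875

5579.875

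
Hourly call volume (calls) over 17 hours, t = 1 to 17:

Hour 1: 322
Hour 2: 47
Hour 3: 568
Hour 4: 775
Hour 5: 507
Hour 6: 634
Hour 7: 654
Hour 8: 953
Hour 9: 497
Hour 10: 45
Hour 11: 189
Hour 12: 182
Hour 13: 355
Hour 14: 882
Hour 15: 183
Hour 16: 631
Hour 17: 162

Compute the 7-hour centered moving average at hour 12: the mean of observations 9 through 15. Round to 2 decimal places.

333.29

Sum of periods 9–15: 497 + 45 + 189 + 182 + 355 + 882 + 183 = 2333
Divide by 7: 2333 / 7 = 333.29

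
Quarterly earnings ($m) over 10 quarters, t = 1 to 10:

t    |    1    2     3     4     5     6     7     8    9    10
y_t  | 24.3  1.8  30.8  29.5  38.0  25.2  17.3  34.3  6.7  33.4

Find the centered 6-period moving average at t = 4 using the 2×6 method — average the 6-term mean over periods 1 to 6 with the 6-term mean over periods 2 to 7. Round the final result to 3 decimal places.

Sum over 1–6: 24.3 + 1.8 + 30.8 + 29.5 + 38.0 + 25.2 = 149.6
Sum over 2–7: 1.8 + 30.8 + 29.5 + 38.0 + 25.2 + 17.3 = 142.6
CMA at t=4 = (149.6 + 142.6) / (2·6) = 292.2 / 12 = 24.350

24.350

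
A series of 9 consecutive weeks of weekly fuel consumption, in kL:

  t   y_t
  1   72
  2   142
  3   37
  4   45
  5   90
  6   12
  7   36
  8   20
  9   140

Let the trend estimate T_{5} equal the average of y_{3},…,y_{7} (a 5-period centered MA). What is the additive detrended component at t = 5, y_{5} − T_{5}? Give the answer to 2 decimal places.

Trend T_5 = (37 + 45 + 90 + 12 + 36) / 5 = 220/5 = 44.0000
Detrended value: 90 − 44.0000 = 46.00

46.00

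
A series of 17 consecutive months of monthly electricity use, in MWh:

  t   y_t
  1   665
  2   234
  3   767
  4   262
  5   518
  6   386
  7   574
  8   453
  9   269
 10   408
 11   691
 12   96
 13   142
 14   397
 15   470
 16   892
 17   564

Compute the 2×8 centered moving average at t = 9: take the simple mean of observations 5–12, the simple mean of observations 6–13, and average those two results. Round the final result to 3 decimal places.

400.875

Sum over 5–12: 518 + 386 + 574 + 453 + 269 + 408 + 691 + 96 = 3395
Sum over 6–13: 386 + 574 + 453 + 269 + 408 + 691 + 96 + 142 = 3019
CMA at t=9 = (3395 + 3019) / (2·8) = 6414 / 16 = 400.875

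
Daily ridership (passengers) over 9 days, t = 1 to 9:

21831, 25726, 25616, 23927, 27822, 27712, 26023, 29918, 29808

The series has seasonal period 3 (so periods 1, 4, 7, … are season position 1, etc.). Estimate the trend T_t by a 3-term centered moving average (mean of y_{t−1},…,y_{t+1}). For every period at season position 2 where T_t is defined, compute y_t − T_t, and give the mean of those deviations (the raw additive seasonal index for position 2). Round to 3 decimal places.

Season position 2 occurs at t = 2, 5, 8 (where T_t is defined).
t=2: T_2 = 24391.00000; y_2 − T_2 = 25726 − 24391.00000 = 1335.00000
t=5: T_5 = 26487.00000; y_5 − T_5 = 27822 − 26487.00000 = 1335.00000
t=8: T_8 = 28583.00000; y_8 − T_8 = 29918 − 28583.00000 = 1335.00000
Mean deviation: (1335.00000 + 1335.00000 + 1335.00000) / 3 = 1335.000

1335.000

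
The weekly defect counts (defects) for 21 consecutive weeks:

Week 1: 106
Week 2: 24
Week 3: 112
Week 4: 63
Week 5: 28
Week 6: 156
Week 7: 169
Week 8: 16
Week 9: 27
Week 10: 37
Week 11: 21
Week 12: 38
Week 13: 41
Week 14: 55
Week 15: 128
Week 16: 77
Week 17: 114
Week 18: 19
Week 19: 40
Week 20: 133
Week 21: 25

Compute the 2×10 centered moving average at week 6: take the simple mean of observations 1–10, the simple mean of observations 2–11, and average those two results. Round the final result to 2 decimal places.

Sum over 1–10: 106 + 24 + 112 + 63 + 28 + 156 + 169 + 16 + 27 + 37 = 738
Sum over 2–11: 24 + 112 + 63 + 28 + 156 + 169 + 16 + 27 + 37 + 21 = 653
CMA at t=6 = (738 + 653) / (2·10) = 1391 / 20 = 69.55

69.55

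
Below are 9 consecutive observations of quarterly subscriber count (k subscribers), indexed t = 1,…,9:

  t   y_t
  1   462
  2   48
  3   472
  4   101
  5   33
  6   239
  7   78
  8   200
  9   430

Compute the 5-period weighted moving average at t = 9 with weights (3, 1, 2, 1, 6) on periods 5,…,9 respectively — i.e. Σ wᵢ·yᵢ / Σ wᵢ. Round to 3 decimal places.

251.846

Weighted sum: 3·33 + 1·239 + 2·78 + 1·200 + 6·430 = 99 + 239 + 156 + 200 + 2580 = 3274
Weight total: 3 + 1 + 2 + 1 + 6 = 13
WMA = 3274 / 13 = 251.846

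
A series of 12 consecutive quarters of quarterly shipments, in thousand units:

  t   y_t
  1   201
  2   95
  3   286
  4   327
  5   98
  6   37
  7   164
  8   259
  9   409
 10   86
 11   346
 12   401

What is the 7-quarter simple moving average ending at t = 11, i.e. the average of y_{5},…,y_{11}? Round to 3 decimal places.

199.857

Sum of periods 5–11: 98 + 37 + 164 + 259 + 409 + 86 + 346 = 1399
Divide by 7: 1399 / 7 = 199.857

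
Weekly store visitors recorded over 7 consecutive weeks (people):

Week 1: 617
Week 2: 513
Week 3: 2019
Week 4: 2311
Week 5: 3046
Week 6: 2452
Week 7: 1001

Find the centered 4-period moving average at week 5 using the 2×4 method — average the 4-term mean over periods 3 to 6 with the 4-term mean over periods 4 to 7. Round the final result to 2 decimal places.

Sum over 3–6: 2019 + 2311 + 3046 + 2452 = 9828
Sum over 4–7: 2311 + 3046 + 2452 + 1001 = 8810
CMA at t=5 = (9828 + 8810) / (2·4) = 18638 / 8 = 2329.75

2329.75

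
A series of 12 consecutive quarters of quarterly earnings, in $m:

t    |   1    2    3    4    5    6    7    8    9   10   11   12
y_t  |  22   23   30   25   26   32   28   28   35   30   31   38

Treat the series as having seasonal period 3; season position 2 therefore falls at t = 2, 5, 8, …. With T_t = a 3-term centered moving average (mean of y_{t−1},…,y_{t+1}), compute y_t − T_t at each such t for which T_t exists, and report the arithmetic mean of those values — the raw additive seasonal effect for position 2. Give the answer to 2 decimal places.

-2.00

Season position 2 occurs at t = 2, 5, 8, 11 (where T_t is defined).
t=2: T_2 = 25.0000; y_2 − T_2 = 23 − 25.0000 = -2.0000
t=5: T_5 = 27.6667; y_5 − T_5 = 26 − 27.6667 = -1.6667
t=8: T_8 = 30.3333; y_8 − T_8 = 28 − 30.3333 = -2.3333
t=11: T_11 = 33.0000; y_11 − T_11 = 31 − 33.0000 = -2.0000
Mean deviation: (-2.0000 + -1.6667 + -2.3333 + -2.0000) / 4 = -2.00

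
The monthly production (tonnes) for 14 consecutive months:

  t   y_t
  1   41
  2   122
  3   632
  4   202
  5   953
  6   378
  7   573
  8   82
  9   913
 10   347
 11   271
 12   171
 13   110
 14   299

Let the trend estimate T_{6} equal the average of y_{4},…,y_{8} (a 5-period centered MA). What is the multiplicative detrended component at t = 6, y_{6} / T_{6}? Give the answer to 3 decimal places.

0.864

Trend T_6 = (202 + 953 + 378 + 573 + 82) / 5 = 2188/5 = 437.60000
Ratio to trend: 378 / 437.60000 = 0.864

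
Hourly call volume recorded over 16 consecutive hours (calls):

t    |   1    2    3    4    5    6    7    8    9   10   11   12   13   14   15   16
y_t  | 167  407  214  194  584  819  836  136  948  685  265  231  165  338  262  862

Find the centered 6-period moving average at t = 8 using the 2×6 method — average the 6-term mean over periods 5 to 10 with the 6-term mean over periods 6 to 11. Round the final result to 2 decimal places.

641.42

Sum over 5–10: 584 + 819 + 836 + 136 + 948 + 685 = 4008
Sum over 6–11: 819 + 836 + 136 + 948 + 685 + 265 = 3689
CMA at t=8 = (4008 + 3689) / (2·6) = 7697 / 12 = 641.42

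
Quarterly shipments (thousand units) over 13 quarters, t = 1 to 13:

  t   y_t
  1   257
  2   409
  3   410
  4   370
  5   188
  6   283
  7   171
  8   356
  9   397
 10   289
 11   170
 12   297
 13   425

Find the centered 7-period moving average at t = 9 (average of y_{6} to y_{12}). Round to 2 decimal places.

280.43

Sum of periods 6–12: 283 + 171 + 356 + 397 + 289 + 170 + 297 = 1963
Divide by 7: 1963 / 7 = 280.43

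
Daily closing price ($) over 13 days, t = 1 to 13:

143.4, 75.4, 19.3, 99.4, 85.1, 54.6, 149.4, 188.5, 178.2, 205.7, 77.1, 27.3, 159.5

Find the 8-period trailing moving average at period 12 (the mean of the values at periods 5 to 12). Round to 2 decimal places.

120.74

Sum of periods 5–12: 85.1 + 54.6 + 149.4 + 188.5 + 178.2 + 205.7 + 77.1 + 27.3 = 965.9
Divide by 8: 965.9 / 8 = 120.74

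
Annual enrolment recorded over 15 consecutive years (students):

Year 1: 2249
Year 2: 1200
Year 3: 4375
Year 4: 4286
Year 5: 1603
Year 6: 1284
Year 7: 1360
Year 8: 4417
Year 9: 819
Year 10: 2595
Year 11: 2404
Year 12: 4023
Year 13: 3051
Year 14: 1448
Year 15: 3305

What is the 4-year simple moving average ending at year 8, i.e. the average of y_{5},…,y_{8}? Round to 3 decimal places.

2166.000

Sum of periods 5–8: 1603 + 1284 + 1360 + 4417 = 8664
Divide by 4: 8664 / 4 = 2166.000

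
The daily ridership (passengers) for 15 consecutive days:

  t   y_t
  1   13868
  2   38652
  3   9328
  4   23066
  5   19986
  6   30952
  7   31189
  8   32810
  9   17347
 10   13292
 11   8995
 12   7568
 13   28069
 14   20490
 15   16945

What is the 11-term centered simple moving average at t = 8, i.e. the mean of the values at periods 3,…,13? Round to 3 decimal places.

20236.545

Sum of periods 3–13: 9328 + 23066 + 19986 + 30952 + 31189 + 32810 + 17347 + 13292 + 8995 + 7568 + 28069 = 222602
Divide by 11: 222602 / 11 = 20236.545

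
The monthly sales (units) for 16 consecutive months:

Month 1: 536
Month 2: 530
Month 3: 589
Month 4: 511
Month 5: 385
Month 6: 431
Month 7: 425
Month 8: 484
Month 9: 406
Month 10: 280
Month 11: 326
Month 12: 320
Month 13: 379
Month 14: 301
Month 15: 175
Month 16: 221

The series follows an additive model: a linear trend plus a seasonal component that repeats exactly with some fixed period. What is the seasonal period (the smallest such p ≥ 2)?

First differences y_{t+1} − y_t: -6, 59, -78, -126, 46, -6, 59, -78, -126, 46, -6, 59, …
The difference pattern repeats every 5 terms and not for any smaller step, so p = 5.

5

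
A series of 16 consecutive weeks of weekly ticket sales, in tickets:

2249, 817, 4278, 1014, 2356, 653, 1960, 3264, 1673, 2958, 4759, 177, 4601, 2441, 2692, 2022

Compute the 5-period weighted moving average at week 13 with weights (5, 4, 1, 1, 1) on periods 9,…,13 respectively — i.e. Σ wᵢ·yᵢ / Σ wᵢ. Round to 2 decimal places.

2477.83

Weighted sum: 5·1673 + 4·2958 + 1·4759 + 1·177 + 1·4601 = 8365 + 11832 + 4759 + 177 + 4601 = 29734
Weight total: 5 + 4 + 1 + 1 + 1 = 12
WMA = 29734 / 12 = 2477.83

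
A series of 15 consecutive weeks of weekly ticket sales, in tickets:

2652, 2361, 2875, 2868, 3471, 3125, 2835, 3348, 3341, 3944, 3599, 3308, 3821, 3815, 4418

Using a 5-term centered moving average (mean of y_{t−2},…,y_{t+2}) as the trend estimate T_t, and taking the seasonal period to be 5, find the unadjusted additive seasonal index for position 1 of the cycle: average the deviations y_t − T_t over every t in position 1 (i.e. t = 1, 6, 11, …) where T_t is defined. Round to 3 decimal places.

-4.000

Season position 1 occurs at t = 6, 11 (where T_t is defined).
t=6: T_6 = 3129.40000; y_6 − T_6 = 3125 − 3129.40000 = -4.40000
t=11: T_11 = 3602.60000; y_11 − T_11 = 3599 − 3602.60000 = -3.60000
Mean deviation: (-4.40000 + -3.60000) / 2 = -4.000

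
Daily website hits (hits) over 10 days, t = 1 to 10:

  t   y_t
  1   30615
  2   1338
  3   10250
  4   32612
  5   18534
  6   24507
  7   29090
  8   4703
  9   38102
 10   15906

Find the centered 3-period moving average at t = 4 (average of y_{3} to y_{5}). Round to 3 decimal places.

20465.333

Sum of periods 3–5: 10250 + 32612 + 18534 = 61396
Divide by 3: 61396 / 3 = 20465.333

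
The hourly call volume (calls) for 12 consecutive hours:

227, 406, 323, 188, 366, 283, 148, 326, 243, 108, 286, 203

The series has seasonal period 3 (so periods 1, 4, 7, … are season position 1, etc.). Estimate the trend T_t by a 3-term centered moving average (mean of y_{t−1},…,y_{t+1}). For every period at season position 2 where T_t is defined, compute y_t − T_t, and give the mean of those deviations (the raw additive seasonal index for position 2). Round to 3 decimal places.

Season position 2 occurs at t = 2, 5, 8, 11 (where T_t is defined).
t=2: T_2 = 318.66667; y_2 − T_2 = 406 − 318.66667 = 87.33333
t=5: T_5 = 279.00000; y_5 − T_5 = 366 − 279.00000 = 87.00000
t=8: T_8 = 239.00000; y_8 − T_8 = 326 − 239.00000 = 87.00000
t=11: T_11 = 199.00000; y_11 − T_11 = 286 − 199.00000 = 87.00000
Mean deviation: (87.33333 + 87.00000 + 87.00000 + 87.00000) / 4 = 87.083

87.083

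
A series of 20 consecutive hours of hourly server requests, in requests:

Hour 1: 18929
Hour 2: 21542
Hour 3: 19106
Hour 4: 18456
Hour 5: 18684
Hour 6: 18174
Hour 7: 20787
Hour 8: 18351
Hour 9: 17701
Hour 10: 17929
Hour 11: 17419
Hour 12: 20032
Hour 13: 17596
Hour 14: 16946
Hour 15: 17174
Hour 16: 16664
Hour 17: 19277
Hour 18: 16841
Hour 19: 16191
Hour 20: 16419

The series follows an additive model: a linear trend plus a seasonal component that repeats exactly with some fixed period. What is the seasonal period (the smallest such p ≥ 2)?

5

First differences y_{t+1} − y_t: 2613, -2436, -650, 228, -510, 2613, -2436, -650, 228, -510, 2613, -2436, …
The difference pattern repeats every 5 terms and not for any smaller step, so p = 5.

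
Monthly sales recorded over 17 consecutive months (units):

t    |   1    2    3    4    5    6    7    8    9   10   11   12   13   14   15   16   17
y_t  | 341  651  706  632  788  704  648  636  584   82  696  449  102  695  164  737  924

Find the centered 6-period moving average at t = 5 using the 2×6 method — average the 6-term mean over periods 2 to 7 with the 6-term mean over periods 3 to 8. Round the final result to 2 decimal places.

Sum over 2–7: 651 + 706 + 632 + 788 + 704 + 648 = 4129
Sum over 3–8: 706 + 632 + 788 + 704 + 648 + 636 = 4114
CMA at t=5 = (4129 + 4114) / (2·6) = 8243 / 12 = 686.92

686.92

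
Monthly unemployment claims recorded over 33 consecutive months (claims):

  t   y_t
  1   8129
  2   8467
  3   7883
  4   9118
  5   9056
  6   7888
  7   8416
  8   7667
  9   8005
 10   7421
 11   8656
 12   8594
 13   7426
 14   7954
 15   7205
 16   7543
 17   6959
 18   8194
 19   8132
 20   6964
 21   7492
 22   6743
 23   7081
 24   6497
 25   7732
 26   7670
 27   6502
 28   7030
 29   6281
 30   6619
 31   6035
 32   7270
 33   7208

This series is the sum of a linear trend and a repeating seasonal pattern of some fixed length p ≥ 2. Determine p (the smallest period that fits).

7

First differences y_{t+1} − y_t: 338, -584, 1235, -62, -1168, 528, -749, 338, -584, 1235, -62, -1168, 528, -749, 338, -584, …
The difference pattern repeats every 7 terms and not for any smaller step, so p = 7.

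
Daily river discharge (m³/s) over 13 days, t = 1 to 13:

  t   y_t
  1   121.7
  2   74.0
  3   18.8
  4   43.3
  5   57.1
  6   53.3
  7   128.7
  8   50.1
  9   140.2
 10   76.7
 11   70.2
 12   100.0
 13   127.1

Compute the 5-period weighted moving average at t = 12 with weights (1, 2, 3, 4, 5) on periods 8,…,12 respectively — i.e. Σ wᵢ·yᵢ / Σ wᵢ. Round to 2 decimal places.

Weighted sum: 1·50.1 + 2·140.2 + 3·76.7 + 4·70.2 + 5·100.0 = 50.1 + 280.4 + 230.1 + 280.8 + 500.0 = 1341.4
Weight total: 1 + 2 + 3 + 4 + 5 = 15
WMA = 1341.4 / 15 = 89.43

89.43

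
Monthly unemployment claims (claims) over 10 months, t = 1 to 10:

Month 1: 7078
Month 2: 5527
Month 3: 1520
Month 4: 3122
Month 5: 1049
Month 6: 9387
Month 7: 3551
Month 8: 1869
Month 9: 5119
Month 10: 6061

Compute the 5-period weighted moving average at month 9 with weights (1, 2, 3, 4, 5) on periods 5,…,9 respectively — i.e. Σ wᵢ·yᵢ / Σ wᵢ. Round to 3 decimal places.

4236.467

Weighted sum: 1·1049 + 2·9387 + 3·3551 + 4·1869 + 5·5119 = 1049 + 18774 + 10653 + 7476 + 25595 = 63547
Weight total: 1 + 2 + 3 + 4 + 5 = 15
WMA = 63547 / 15 = 4236.467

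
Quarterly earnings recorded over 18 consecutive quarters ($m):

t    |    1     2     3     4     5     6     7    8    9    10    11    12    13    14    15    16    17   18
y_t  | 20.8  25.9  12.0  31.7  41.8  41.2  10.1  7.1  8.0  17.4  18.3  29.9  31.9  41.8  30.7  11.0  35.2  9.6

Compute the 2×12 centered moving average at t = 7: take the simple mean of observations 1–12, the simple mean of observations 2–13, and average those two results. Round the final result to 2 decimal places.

Sum over 1–12: 20.8 + 25.9 + 12.0 + 31.7 + 41.8 + 41.2 + 10.1 + 7.1 + 8.0 + 17.4 + 18.3 + 29.9 = 264.2
Sum over 2–13: 25.9 + 12.0 + 31.7 + 41.8 + 41.2 + 10.1 + 7.1 + 8.0 + 17.4 + 18.3 + 29.9 + 31.9 = 275.3
CMA at t=7 = (264.2 + 275.3) / (2·12) = 539.5 / 24 = 22.48

22.48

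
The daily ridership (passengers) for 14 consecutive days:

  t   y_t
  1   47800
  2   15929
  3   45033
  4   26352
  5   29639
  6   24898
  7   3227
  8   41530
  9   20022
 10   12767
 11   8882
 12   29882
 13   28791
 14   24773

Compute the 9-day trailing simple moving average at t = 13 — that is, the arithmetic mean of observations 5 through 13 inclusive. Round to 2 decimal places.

22182.00

Sum of periods 5–13: 29639 + 24898 + 3227 + 41530 + 20022 + 12767 + 8882 + 29882 + 28791 = 199638
Divide by 9: 199638 / 9 = 22182.00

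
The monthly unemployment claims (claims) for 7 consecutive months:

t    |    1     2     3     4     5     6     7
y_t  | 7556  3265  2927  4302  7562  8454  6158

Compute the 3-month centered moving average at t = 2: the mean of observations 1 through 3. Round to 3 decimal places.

4582.667

Sum of periods 1–3: 7556 + 3265 + 2927 = 13748
Divide by 3: 13748 / 3 = 4582.667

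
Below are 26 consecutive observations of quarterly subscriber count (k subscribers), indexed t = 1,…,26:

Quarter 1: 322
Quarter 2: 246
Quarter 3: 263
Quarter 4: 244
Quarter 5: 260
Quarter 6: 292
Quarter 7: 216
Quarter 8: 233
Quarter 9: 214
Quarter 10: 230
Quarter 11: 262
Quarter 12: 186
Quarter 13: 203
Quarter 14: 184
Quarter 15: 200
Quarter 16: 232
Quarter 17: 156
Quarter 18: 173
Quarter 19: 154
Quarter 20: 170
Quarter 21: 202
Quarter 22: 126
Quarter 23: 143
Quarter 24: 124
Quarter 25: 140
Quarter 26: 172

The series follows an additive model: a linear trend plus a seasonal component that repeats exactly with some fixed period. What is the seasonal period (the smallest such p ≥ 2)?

First differences y_{t+1} − y_t: -76, 17, -19, 16, 32, -76, 17, -19, 16, 32, -76, 17, …
The difference pattern repeats every 5 terms and not for any smaller step, so p = 5.

5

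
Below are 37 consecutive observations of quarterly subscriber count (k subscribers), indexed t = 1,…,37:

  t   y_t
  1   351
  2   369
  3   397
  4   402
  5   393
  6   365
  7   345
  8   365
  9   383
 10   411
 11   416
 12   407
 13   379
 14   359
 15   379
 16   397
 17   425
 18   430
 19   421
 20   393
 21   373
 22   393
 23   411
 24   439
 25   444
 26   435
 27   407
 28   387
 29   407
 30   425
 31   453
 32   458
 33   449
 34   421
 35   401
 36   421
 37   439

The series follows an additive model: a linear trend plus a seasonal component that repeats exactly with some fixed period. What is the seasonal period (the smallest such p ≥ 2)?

First differences y_{t+1} − y_t: 18, 28, 5, -9, -28, -20, 20, 18, 28, 5, -9, -28, -20, 20, 18, 28, …
The difference pattern repeats every 7 terms and not for any smaller step, so p = 7.

7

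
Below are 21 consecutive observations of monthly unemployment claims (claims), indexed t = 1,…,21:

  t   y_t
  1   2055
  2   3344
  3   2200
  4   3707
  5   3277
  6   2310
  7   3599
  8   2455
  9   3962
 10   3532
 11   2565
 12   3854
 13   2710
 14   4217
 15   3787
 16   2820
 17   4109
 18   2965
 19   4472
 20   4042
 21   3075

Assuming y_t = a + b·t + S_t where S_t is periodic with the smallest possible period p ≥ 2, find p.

First differences y_{t+1} − y_t: 1289, -1144, 1507, -430, -967, 1289, -1144, 1507, -430, -967, 1289, -1144, …
The difference pattern repeats every 5 terms and not for any smaller step, so p = 5.

5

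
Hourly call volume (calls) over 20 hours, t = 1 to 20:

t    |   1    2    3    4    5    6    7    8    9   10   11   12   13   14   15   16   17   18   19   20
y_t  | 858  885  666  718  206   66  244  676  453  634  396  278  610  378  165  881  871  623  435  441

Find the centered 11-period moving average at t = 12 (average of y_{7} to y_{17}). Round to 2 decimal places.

507.82

Sum of periods 7–17: 244 + 676 + 453 + 634 + 396 + 278 + 610 + 378 + 165 + 881 + 871 = 5586
Divide by 11: 5586 / 11 = 507.82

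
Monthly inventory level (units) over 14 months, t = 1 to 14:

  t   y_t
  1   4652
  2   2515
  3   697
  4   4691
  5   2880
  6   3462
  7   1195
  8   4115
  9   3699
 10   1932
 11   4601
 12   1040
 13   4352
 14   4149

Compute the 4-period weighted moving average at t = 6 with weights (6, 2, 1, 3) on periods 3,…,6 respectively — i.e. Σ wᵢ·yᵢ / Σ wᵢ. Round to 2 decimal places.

Weighted sum: 6·697 + 2·4691 + 1·2880 + 3·3462 = 4182 + 9382 + 2880 + 10386 = 26830
Weight total: 6 + 2 + 1 + 3 = 12
WMA = 26830 / 12 = 2235.83

2235.83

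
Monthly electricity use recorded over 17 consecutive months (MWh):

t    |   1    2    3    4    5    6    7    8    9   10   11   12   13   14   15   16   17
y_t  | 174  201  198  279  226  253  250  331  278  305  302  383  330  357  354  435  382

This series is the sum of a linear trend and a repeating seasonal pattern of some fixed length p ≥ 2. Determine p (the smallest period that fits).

4

First differences y_{t+1} − y_t: 27, -3, 81, -53, 27, -3, 81, -53, 27, -3, …
The difference pattern repeats every 4 terms and not for any smaller step, so p = 4.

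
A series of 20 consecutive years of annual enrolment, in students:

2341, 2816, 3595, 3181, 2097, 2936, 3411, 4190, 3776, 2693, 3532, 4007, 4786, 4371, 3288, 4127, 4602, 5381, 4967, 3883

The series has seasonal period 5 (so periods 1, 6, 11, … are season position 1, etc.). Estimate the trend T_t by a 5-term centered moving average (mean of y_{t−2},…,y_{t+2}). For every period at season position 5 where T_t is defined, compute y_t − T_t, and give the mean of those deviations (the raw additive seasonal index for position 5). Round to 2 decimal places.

Season position 5 occurs at t = 5, 10, 15 (where T_t is defined).
t=5: T_5 = 3044.0000; y_5 − T_5 = 2097 − 3044.0000 = -947.0000
t=10: T_10 = 3639.6000; y_10 − T_10 = 2693 − 3639.6000 = -946.6000
t=15: T_15 = 4234.8000; y_15 − T_15 = 3288 − 4234.8000 = -946.8000
Mean deviation: (-947.0000 + -946.6000 + -946.8000) / 3 = -946.80

-946.80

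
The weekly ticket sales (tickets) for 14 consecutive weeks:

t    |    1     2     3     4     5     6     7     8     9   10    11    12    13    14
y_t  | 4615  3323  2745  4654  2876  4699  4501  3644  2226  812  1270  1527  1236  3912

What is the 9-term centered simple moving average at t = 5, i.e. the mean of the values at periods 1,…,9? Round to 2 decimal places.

Sum of periods 1–9: 4615 + 3323 + 2745 + 4654 + 2876 + 4699 + 4501 + 3644 + 2226 = 33283
Divide by 9: 33283 / 9 = 3698.11

3698.11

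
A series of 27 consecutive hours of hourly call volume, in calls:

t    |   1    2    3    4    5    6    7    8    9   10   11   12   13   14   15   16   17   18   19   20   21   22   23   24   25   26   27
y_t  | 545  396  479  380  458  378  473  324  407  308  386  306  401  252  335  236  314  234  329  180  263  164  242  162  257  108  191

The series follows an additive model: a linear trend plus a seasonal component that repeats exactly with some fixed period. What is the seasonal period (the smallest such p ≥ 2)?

First differences y_{t+1} − y_t: -149, 83, -99, 78, -80, 95, -149, 83, -99, 78, -80, 95, -149, 83, …
The difference pattern repeats every 6 terms and not for any smaller step, so p = 6.

6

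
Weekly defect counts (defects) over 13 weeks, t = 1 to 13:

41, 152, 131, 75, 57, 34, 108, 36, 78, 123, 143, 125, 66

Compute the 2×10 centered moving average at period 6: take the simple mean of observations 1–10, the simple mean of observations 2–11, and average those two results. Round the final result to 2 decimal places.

Sum over 1–10: 41 + 152 + 131 + 75 + 57 + 34 + 108 + 36 + 78 + 123 = 835
Sum over 2–11: 152 + 131 + 75 + 57 + 34 + 108 + 36 + 78 + 123 + 143 = 937
CMA at t=6 = (835 + 937) / (2·10) = 1772 / 20 = 88.60

88.60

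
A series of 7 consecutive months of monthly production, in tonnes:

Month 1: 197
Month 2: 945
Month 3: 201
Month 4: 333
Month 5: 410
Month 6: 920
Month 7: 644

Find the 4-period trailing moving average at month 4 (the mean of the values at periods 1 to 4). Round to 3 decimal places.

Sum of periods 1–4: 197 + 945 + 201 + 333 = 1676
Divide by 4: 1676 / 4 = 419.000

419.000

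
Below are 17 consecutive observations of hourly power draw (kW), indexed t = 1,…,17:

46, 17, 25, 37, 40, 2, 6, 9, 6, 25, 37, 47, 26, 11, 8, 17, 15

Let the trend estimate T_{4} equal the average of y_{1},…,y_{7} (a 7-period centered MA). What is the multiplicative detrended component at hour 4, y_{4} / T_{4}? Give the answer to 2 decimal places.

Trend T_4 = (46 + 17 + 25 + 37 + 40 + 2 + 6) / 7 = 173/7 = 24.7143
Ratio to trend: 37 / 24.7143 = 1.50

1.50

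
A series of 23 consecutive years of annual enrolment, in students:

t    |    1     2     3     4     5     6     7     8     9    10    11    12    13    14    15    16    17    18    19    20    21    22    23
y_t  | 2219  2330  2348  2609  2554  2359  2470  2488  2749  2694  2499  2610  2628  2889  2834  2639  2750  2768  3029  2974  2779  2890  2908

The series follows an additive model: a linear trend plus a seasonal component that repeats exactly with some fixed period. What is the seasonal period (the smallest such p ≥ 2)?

First differences y_{t+1} − y_t: 111, 18, 261, -55, -195, 111, 18, 261, -55, -195, 111, 18, …
The difference pattern repeats every 5 terms and not for any smaller step, so p = 5.

5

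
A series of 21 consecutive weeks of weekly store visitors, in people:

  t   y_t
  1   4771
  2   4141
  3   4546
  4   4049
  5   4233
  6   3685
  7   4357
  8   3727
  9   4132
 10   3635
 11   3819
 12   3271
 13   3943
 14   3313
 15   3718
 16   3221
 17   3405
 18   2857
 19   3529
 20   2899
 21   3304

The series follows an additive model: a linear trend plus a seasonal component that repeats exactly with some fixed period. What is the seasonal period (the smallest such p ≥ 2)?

6

First differences y_{t+1} − y_t: -630, 405, -497, 184, -548, 672, -630, 405, -497, 184, -548, 672, -630, 405, …
The difference pattern repeats every 6 terms and not for any smaller step, so p = 6.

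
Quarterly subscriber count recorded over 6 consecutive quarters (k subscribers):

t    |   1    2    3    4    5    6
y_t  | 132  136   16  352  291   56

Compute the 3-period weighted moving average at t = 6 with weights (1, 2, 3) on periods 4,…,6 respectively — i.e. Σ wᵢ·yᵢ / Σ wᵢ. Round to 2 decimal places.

183.67

Weighted sum: 1·352 + 2·291 + 3·56 = 352 + 582 + 168 = 1102
Weight total: 1 + 2 + 3 = 6
WMA = 1102 / 6 = 183.67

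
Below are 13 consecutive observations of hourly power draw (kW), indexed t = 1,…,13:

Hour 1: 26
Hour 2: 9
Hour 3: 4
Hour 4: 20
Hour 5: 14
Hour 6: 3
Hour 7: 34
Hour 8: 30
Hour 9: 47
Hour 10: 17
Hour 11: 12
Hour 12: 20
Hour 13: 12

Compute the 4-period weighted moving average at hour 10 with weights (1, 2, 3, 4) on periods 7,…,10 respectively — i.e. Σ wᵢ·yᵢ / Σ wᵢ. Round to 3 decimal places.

Weighted sum: 1·34 + 2·30 + 3·47 + 4·17 = 34 + 60 + 141 + 68 = 303
Weight total: 1 + 2 + 3 + 4 = 10
WMA = 303 / 10 = 30.300

30.300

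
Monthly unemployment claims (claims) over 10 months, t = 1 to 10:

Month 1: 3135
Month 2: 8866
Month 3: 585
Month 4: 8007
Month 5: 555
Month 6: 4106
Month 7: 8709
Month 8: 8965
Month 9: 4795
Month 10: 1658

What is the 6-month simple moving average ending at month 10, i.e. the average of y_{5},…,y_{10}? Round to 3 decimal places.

Sum of periods 5–10: 555 + 4106 + 8709 + 8965 + 4795 + 1658 = 28788
Divide by 6: 28788 / 6 = 4798.000

4798.000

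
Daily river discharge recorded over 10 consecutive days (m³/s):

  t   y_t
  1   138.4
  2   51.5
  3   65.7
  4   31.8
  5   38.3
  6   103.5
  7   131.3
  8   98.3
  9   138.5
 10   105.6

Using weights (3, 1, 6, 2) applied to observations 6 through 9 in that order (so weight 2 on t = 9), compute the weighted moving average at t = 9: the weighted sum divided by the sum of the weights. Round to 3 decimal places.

Weighted sum: 3·103.5 + 1·131.3 + 6·98.3 + 2·138.5 = 310.5 + 131.3 + 589.8 + 277.0 = 1308.6
Weight total: 3 + 1 + 6 + 2 = 12
WMA = 1308.6 / 12 = 109.050

109.050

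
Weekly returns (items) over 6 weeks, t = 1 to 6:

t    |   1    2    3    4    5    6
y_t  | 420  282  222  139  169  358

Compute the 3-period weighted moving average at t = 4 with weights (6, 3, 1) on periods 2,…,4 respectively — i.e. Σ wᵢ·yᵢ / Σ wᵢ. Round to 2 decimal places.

Weighted sum: 6·282 + 3·222 + 1·139 = 1692 + 666 + 139 = 2497
Weight total: 6 + 3 + 1 = 10
WMA = 2497 / 10 = 249.70

249.70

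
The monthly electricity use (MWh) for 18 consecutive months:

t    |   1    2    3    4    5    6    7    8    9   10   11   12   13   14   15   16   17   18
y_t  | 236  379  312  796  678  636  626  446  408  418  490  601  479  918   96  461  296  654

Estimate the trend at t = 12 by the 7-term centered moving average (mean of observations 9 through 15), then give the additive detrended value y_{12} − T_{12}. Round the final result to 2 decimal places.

Trend T_12 = (408 + 418 + 490 + 601 + 479 + 918 + 96) / 7 = 3410/7 = 487.1429
Detrended value: 601 − 487.1429 = 113.86

113.86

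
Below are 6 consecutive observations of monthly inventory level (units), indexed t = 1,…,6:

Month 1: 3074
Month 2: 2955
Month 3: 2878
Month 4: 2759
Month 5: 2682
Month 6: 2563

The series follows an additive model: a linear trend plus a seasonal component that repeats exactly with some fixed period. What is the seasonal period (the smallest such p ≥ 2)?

First differences y_{t+1} − y_t: -119, -77, -119, -77, -119, …
The difference pattern repeats every 2 terms and not for any smaller step, so p = 2.

2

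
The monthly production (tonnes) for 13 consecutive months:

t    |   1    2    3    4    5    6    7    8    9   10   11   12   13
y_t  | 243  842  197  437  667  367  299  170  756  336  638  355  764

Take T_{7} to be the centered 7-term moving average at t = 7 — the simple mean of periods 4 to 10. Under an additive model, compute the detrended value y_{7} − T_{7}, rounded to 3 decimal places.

Trend T_7 = (437 + 667 + 367 + 299 + 170 + 756 + 336) / 7 = 3032/7 = 433.14286
Detrended value: 299 − 433.14286 = -134.143

-134.143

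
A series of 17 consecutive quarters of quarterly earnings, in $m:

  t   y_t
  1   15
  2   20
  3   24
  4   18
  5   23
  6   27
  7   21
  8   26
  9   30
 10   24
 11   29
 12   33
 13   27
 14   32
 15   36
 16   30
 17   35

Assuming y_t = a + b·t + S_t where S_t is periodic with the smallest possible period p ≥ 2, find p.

3

First differences y_{t+1} − y_t: 5, 4, -6, 5, 4, -6, 5, 4, …
The difference pattern repeats every 3 terms and not for any smaller step, so p = 3.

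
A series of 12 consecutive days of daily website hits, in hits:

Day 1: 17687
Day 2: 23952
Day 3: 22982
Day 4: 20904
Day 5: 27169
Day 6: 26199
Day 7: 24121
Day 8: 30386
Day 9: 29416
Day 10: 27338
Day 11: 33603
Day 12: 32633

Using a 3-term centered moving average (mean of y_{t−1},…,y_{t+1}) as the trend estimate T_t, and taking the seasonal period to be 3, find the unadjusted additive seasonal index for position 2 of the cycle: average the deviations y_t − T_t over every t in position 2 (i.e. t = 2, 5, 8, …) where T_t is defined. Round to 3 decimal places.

2411.667

Season position 2 occurs at t = 2, 5, 8, 11 (where T_t is defined).
t=2: T_2 = 21540.33333; y_2 − T_2 = 23952 − 21540.33333 = 2411.66667
t=5: T_5 = 24757.33333; y_5 − T_5 = 27169 − 24757.33333 = 2411.66667
t=8: T_8 = 27974.33333; y_8 − T_8 = 30386 − 27974.33333 = 2411.66667
t=11: T_11 = 31191.33333; y_11 − T_11 = 33603 − 31191.33333 = 2411.66667
Mean deviation: (2411.66667 + 2411.66667 + 2411.66667 + 2411.66667) / 4 = 2411.667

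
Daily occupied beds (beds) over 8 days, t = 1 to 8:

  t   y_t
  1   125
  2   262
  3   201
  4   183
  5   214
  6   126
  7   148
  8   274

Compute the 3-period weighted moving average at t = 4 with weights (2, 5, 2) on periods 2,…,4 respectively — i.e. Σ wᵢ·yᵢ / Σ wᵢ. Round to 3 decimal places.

210.556

Weighted sum: 2·262 + 5·201 + 2·183 = 524 + 1005 + 366 = 1895
Weight total: 2 + 5 + 2 = 9
WMA = 1895 / 9 = 210.556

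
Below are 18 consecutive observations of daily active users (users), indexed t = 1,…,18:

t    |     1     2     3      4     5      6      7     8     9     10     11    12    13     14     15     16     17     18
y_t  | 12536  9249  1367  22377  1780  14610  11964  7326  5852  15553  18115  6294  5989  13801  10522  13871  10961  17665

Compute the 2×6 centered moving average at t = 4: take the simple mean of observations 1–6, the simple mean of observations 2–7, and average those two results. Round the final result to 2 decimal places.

10272.17

Sum over 1–6: 12536 + 9249 + 1367 + 22377 + 1780 + 14610 = 61919
Sum over 2–7: 9249 + 1367 + 22377 + 1780 + 14610 + 11964 = 61347
CMA at t=4 = (61919 + 61347) / (2·6) = 123266 / 12 = 10272.17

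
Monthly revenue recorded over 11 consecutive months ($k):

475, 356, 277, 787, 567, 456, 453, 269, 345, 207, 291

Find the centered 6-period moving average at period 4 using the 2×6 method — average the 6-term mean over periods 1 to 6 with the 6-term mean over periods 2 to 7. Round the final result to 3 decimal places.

484.500

Sum over 1–6: 475 + 356 + 277 + 787 + 567 + 456 = 2918
Sum over 2–7: 356 + 277 + 787 + 567 + 456 + 453 = 2896
CMA at t=4 = (2918 + 2896) / (2·6) = 5814 / 12 = 484.500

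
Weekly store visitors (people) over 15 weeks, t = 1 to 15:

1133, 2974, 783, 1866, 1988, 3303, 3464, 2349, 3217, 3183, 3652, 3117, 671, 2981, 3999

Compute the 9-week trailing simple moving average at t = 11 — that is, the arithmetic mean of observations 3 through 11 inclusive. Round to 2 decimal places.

2645.00

Sum of periods 3–11: 783 + 1866 + 1988 + 3303 + 3464 + 2349 + 3217 + 3183 + 3652 = 23805
Divide by 9: 23805 / 9 = 2645.00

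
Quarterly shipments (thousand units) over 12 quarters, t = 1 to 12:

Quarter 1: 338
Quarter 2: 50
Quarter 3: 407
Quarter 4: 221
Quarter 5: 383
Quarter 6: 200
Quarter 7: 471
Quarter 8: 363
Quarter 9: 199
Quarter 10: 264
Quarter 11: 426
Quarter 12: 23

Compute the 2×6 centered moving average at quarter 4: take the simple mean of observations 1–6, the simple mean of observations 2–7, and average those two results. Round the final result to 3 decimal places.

277.583

Sum over 1–6: 338 + 50 + 407 + 221 + 383 + 200 = 1599
Sum over 2–7: 50 + 407 + 221 + 383 + 200 + 471 = 1732
CMA at t=4 = (1599 + 1732) / (2·6) = 3331 / 12 = 277.583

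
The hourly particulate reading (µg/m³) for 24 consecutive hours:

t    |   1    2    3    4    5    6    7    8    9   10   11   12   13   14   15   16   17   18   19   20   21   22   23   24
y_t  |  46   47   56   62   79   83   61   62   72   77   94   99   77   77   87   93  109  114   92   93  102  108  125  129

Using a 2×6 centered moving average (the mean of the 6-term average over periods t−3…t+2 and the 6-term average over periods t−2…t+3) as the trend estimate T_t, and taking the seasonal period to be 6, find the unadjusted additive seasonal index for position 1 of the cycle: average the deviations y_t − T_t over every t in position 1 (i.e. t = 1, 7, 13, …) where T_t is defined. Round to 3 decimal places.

Season position 1 occurs at t = 7, 13, 19 (where T_t is defined).
t=7: T_7 = 71.08333; y_7 − T_7 = 61 − 71.08333 = -10.08333
t=13: T_13 = 86.50000; y_13 − T_13 = 77 − 86.50000 = -9.50000
t=19: T_19 = 101.75000; y_19 − T_19 = 92 − 101.75000 = -9.75000
Mean deviation: (-10.08333 + -9.50000 + -9.75000) / 3 = -9.778

-9.778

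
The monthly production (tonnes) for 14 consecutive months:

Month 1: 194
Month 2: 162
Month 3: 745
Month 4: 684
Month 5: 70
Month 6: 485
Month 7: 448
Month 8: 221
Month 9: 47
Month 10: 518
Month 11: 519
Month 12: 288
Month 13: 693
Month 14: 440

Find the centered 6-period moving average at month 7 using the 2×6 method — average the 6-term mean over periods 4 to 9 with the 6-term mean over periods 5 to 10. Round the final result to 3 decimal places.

312.000

Sum over 4–9: 684 + 70 + 485 + 448 + 221 + 47 = 1955
Sum over 5–10: 70 + 485 + 448 + 221 + 47 + 518 = 1789
CMA at t=7 = (1955 + 1789) / (2·6) = 3744 / 12 = 312.000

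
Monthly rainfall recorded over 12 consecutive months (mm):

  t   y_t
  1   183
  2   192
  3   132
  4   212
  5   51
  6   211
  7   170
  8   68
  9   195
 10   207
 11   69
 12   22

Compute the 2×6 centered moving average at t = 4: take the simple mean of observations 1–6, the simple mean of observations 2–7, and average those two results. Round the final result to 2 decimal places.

162.42

Sum over 1–6: 183 + 192 + 132 + 212 + 51 + 211 = 981
Sum over 2–7: 192 + 132 + 212 + 51 + 211 + 170 = 968
CMA at t=4 = (981 + 968) / (2·6) = 1949 / 12 = 162.42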